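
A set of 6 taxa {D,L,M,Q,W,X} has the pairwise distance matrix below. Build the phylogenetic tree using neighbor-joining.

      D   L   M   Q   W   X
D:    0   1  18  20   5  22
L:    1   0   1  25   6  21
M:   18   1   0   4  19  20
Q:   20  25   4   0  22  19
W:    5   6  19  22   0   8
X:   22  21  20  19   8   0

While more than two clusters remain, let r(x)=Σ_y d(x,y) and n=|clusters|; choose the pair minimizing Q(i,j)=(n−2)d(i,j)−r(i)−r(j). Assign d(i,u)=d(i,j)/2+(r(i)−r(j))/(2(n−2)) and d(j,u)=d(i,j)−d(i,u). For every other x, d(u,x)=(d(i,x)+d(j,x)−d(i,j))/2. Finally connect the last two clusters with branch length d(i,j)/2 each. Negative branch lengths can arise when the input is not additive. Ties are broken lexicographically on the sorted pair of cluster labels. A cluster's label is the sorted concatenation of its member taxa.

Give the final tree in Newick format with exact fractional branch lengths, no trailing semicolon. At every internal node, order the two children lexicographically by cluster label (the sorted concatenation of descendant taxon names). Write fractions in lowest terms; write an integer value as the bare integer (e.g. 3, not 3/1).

(((D:2,L:-1):17/4,(M:-3/2,Q:11/2):37/4):19/8,(W:-7/6,X:55/6):19/8)

iteration 1: select M,Q (d=4, Q=-136); attach at lengths (-3/2, 11/2); label the merged cluster MQ
  updated: d(D,MQ)=17, d(L,MQ)=11, d(MQ,W)=37/2, d(MQ,X)=35/2
iteration 2: select W,X (d=8, Q=-82); attach at lengths (-7/6, 55/6); label the merged cluster WX
  updated: d(D,WX)=19/2, d(L,WX)=19/2, d(MQ,WX)=14
iteration 3: select D,L (d=1, Q=-47); attach at lengths (2, -1); label the merged cluster DL
  updated: d(DL,MQ)=27/2, d(DL,WX)=9
iteration 4: select DL,MQ (d=27/2, Q=-73/2); attach at lengths (17/4, 37/4); label the merged cluster DLMQ
  updated: d(DLMQ,WX)=19/4
iteration 5: select DLMQ,WX (d=19/4); attach at lengths (19/8, 19/8); label the merged cluster DLMQWX
final tree: (((D:2,L:-1):17/4,(M:-3/2,Q:11/2):37/4):19/8,(W:-7/6,X:55/6):19/8)
total length: 125/4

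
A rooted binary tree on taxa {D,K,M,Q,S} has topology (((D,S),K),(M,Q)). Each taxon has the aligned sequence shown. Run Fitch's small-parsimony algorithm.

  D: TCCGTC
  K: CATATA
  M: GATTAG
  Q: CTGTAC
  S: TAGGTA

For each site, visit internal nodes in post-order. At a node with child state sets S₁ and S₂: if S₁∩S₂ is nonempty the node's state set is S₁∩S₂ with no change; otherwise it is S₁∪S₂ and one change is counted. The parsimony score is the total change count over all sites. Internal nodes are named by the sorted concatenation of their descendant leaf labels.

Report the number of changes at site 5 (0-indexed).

[col 0] DS: children D:{T}, S:{T} ∩→ {T}; cost 0
[col 0] DKS: children DS:{T}, K:{C} ∪→ {C,T}; cost 1
[col 0] MQ: children M:{G}, Q:{C} ∪→ {C,G}; cost 1
[col 0] DKMQS: children DKS:{C,T}, MQ:{C,G} ∩→ {C}; cost 0
[col 1] DS: children D:{C}, S:{A} ∪→ {A,C}; cost 1
[col 1] DKS: children DS:{A,C}, K:{A} ∩→ {A}; cost 0
[col 1] MQ: children M:{A}, Q:{T} ∪→ {A,T}; cost 1
[col 1] DKMQS: children DKS:{A}, MQ:{A,T} ∩→ {A}; cost 0
[col 2] DS: children D:{C}, S:{G} ∪→ {C,G}; cost 1
[col 2] DKS: children DS:{C,G}, K:{T} ∪→ {C,G,T}; cost 1
[col 2] MQ: children M:{T}, Q:{G} ∪→ {G,T}; cost 1
[col 2] DKMQS: children DKS:{C,G,T}, MQ:{G,T} ∩→ {G,T}; cost 0
[col 3] DS: children D:{G}, S:{G} ∩→ {G}; cost 0
[col 3] DKS: children DS:{G}, K:{A} ∪→ {A,G}; cost 1
[col 3] MQ: children M:{T}, Q:{T} ∩→ {T}; cost 0
[col 3] DKMQS: children DKS:{A,G}, MQ:{T} ∪→ {A,G,T}; cost 1
[col 4] DS: children D:{T}, S:{T} ∩→ {T}; cost 0
[col 4] DKS: children DS:{T}, K:{T} ∩→ {T}; cost 0
[col 4] MQ: children M:{A}, Q:{A} ∩→ {A}; cost 0
[col 4] DKMQS: children DKS:{T}, MQ:{A} ∪→ {A,T}; cost 1
[col 5] DS: children D:{C}, S:{A} ∪→ {A,C}; cost 1
[col 5] DKS: children DS:{A,C}, K:{A} ∩→ {A}; cost 0
[col 5] MQ: children M:{G}, Q:{C} ∪→ {C,G}; cost 1
[col 5] DKMQS: children DKS:{A}, MQ:{C,G} ∪→ {A,C,G}; cost 1
per-site changes: [2, 2, 3, 2, 1, 3]; total = 13

3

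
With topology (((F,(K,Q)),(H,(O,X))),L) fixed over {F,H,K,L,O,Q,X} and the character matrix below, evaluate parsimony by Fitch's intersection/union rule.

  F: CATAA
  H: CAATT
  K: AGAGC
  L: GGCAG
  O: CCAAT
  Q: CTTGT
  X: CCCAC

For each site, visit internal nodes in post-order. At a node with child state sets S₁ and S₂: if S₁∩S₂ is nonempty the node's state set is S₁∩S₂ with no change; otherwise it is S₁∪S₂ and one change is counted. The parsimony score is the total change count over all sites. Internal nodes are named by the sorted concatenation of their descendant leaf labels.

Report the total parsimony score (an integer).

16

KQ@0: {A} ∪ {C} = {A,C} (union, +1)
FKQ@0: {C} ∩ {A,C} = {C} (intersection, +0)
OX@0: {C} ∩ {C} = {C} (intersection, +0)
HOX@0: {C} ∩ {C} = {C} (intersection, +0)
FHKOQX@0: {C} ∩ {C} = {C} (intersection, +0)
FHKLOQX@0: {C} ∪ {G} = {C,G} (union, +1)
KQ@1: {G} ∪ {T} = {G,T} (union, +1)
FKQ@1: {A} ∪ {G,T} = {A,G,T} (union, +1)
OX@1: {C} ∩ {C} = {C} (intersection, +0)
HOX@1: {A} ∪ {C} = {A,C} (union, +1)
FHKOQX@1: {A,G,T} ∩ {A,C} = {A} (intersection, +0)
FHKLOQX@1: {A} ∪ {G} = {A,G} (union, +1)
KQ@2: {A} ∪ {T} = {A,T} (union, +1)
FKQ@2: {T} ∩ {A,T} = {T} (intersection, +0)
OX@2: {A} ∪ {C} = {A,C} (union, +1)
HOX@2: {A} ∩ {A,C} = {A} (intersection, +0)
FHKOQX@2: {T} ∪ {A} = {A,T} (union, +1)
FHKLOQX@2: {A,T} ∪ {C} = {A,C,T} (union, +1)
KQ@3: {G} ∩ {G} = {G} (intersection, +0)
FKQ@3: {A} ∪ {G} = {A,G} (union, +1)
OX@3: {A} ∩ {A} = {A} (intersection, +0)
HOX@3: {T} ∪ {A} = {A,T} (union, +1)
FHKOQX@3: {A,G} ∩ {A,T} = {A} (intersection, +0)
FHKLOQX@3: {A} ∩ {A} = {A} (intersection, +0)
KQ@4: {C} ∪ {T} = {C,T} (union, +1)
FKQ@4: {A} ∪ {C,T} = {A,C,T} (union, +1)
OX@4: {T} ∪ {C} = {C,T} (union, +1)
HOX@4: {T} ∩ {C,T} = {T} (intersection, +0)
FHKOQX@4: {A,C,T} ∩ {T} = {T} (intersection, +0)
FHKLOQX@4: {T} ∪ {G} = {G,T} (union, +1)
per-site changes: [2, 4, 4, 2, 4]; total = 16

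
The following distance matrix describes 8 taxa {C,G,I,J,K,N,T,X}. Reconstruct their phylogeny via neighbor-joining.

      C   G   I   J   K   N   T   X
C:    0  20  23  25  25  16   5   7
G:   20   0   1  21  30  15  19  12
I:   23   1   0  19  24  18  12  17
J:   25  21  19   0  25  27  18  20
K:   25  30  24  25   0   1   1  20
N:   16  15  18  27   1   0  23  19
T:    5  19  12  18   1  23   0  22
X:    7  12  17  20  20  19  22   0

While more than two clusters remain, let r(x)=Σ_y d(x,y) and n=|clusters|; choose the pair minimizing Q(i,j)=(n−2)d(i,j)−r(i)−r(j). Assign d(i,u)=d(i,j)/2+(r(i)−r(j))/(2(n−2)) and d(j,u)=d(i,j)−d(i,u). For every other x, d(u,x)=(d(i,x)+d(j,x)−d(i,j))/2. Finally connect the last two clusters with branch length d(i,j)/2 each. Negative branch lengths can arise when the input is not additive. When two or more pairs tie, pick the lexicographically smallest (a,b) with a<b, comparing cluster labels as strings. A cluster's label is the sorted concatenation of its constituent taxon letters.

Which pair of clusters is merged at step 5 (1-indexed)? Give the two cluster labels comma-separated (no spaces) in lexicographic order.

CX,KNT

step 1: merge (K,N) at d=1, Q=-239; branch lengths K→13/12, N→-1/12; new cluster KN
  updated: d(C,KN)=20, d(G,KN)=22, d(I,KN)=41/2, d(J,KN)=51/2, d(KN,T)=23/2, d(KN,X)=19
step 2: merge (G,I) at d=1, Q=-365/2; branch lengths G→3/4, I→1/4; new cluster GI
  updated: d(C,GI)=21, d(GI,J)=39/2, d(GI,KN)=83/4, d(GI,T)=15, d(GI,X)=14
step 3: merge (C,X) at d=7, Q=-132; branch lengths C→3, X→4; new cluster CX
  updated: d(CX,GI)=14, d(CX,J)=19, d(CX,KN)=16, d(CX,T)=10
step 4: merge (KN,T) at d=23/2, Q=-375/4; branch lengths KN→215/24, T→61/24; new cluster KNT
  updated: d(CX,KNT)=29/4, d(GI,KNT)=97/8, d(J,KNT)=16
step 5: merge (CX,KNT) at d=29/4, Q=-489/8; branch lengths CX→155/32, KNT→77/32; new cluster CKNTX
  updated: d(CKNTX,GI)=151/16, d(CKNTX,J)=111/8
step 6: merge (CKNTX,GI) at d=151/16, Q=-685/16; branch lengths CKNTX→61/32, GI→241/32; new cluster CGIKNTX
  updated: d(CGIKNTX,J)=383/32
step 7: merge (CGIKNTX,J) at d=383/32; branch lengths CGIKNTX→383/64, J→383/64; new cluster CGIJKNTX
final tree: ((((C:3,X:4):155/32,((K:13/12,N:-1/12):215/24,T:61/24):77/32):61/32,(G:3/4,I:1/4):241/32):383/64,J:383/64)
total length: 1573/32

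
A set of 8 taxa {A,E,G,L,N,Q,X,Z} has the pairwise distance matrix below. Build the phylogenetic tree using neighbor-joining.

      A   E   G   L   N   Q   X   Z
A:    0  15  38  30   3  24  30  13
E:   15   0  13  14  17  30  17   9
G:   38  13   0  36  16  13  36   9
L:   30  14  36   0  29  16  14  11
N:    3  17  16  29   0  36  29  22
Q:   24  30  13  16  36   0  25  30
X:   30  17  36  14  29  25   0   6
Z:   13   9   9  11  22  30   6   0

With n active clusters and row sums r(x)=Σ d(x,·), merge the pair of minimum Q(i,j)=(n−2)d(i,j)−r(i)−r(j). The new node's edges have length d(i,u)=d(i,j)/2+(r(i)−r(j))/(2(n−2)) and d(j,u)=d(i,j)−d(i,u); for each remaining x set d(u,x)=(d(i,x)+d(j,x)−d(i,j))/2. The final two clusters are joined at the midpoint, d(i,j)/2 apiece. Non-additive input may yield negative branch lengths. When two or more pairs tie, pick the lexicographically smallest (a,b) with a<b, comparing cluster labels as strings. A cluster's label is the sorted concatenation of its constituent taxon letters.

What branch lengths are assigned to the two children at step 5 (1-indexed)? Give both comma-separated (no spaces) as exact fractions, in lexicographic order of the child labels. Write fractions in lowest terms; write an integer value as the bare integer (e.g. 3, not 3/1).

23/2,3

step 1: merge (A,N) at d=3, Q=-287; branch lengths A→19/12, N→17/12; new cluster AN
  updated: d(AN,E)=29/2, d(AN,G)=51/2, d(AN,L)=28, d(AN,Q)=57/2, d(AN,X)=28, d(AN,Z)=16
step 2: merge (G,Q) at d=13, Q=-210; branch lengths G→11/2, Q→15/2; new cluster GQ
  updated: d(AN,GQ)=41/2, d(E,GQ)=15, d(GQ,L)=39/2, d(GQ,X)=24, d(GQ,Z)=13
step 3: merge (X,Z) at d=6, Q=-120; branch lengths X→29/4, Z→-5/4; new cluster XZ
  updated: d(AN,XZ)=19, d(E,XZ)=10, d(GQ,XZ)=31/2, d(L,XZ)=19/2
step 4: merge (L,XZ) at d=19/2, Q=-193/2; branch lengths L→91/12, XZ→23/12; new cluster LXZ
  updated: d(AN,LXZ)=75/4, d(E,LXZ)=29/4, d(GQ,LXZ)=51/4
step 5: merge (AN,E) at d=29/2, Q=-123/2; branch lengths AN→23/2, E→3; new cluster AEN
  updated: d(AEN,GQ)=21/2, d(AEN,LXZ)=23/4
step 6: merge (AEN,GQ) at d=21/2, Q=-29; branch lengths AEN→7/4, GQ→35/4; new cluster AEGNQ
  updated: d(AEGNQ,LXZ)=4
step 7: merge (AEGNQ,LXZ) at d=4; branch lengths AEGNQ→2, LXZ→2; new cluster AEGLNQXZ
final tree: ((((A:19/12,N:17/12):23/2,E:3):7/4,(G:11/2,Q:15/2):35/4):2,(L:91/12,(X:29/4,Z:-5/4):23/12):2)
total length: 121/2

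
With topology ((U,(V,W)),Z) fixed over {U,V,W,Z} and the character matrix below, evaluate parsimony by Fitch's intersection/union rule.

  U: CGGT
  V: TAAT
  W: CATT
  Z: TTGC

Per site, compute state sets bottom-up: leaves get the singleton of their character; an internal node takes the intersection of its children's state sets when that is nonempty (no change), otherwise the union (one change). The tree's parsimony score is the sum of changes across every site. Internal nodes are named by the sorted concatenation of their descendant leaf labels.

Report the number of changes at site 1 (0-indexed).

2

site 0, node VW: V={T} ∪ W={C} → {C,T} (+1)
site 0, node UVW: U={C} ∩ VW={C,T} → {C} (+0)
site 0, node UVWZ: UVW={C} ∪ Z={T} → {C,T} (+1)
site 1, node VW: V={A} ∩ W={A} → {A} (+0)
site 1, node UVW: U={G} ∪ VW={A} → {A,G} (+1)
site 1, node UVWZ: UVW={A,G} ∪ Z={T} → {A,G,T} (+1)
site 2, node VW: V={A} ∪ W={T} → {A,T} (+1)
site 2, node UVW: U={G} ∪ VW={A,T} → {A,G,T} (+1)
site 2, node UVWZ: UVW={A,G,T} ∩ Z={G} → {G} (+0)
site 3, node VW: V={T} ∩ W={T} → {T} (+0)
site 3, node UVW: U={T} ∩ VW={T} → {T} (+0)
site 3, node UVWZ: UVW={T} ∪ Z={C} → {C,T} (+1)
per-site changes: [2, 2, 2, 1]; total = 7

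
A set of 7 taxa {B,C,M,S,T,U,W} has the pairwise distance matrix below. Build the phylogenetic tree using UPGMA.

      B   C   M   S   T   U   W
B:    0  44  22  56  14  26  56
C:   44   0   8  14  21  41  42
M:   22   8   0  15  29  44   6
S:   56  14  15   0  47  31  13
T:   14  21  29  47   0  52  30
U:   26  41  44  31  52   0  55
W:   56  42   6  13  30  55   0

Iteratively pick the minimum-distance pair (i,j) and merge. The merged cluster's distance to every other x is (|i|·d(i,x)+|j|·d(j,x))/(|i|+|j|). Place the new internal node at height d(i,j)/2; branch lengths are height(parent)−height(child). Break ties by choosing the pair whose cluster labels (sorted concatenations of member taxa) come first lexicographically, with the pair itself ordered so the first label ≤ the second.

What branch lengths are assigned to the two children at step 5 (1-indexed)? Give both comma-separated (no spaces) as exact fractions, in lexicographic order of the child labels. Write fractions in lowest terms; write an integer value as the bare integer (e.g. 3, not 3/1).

1. join M+W (d=6) ⇒ MW; edges |M|=3, |W|=3
  updated: d(B,MW)=39, d(C,MW)=25, d(MW,S)=14, d(MW,T)=59/2, d(MW,U)=99/2
2. join B+T (d=14) ⇒ BT; edges |B|=7, |T|=7
  updated: d(BT,C)=65/2, d(BT,MW)=137/4, d(BT,S)=103/2, d(BT,U)=39
3. join C+S (d=14) ⇒ CS; edges |C|=7, |S|=7
  updated: d(BT,CS)=42, d(CS,MW)=39/2, d(CS,U)=36
4. join CS+MW (d=39/2) ⇒ CMSW; edges |CS|=11/4, |MW|=27/4
  updated: d(BT,CMSW)=305/8, d(CMSW,U)=171/4
5. join BT+CMSW (d=305/8) ⇒ BCMSTW; edges |BT|=193/16, |CMSW|=149/16
  updated: d(BCMSTW,U)=83/2
6. join BCMSTW+U (d=83/2) ⇒ BCMSTUW; edges |BCMSTW|=27/16, |U|=83/4
final tree: (((B:7,T:7):193/16,((C:7,S:7):11/4,(M:3,W:3):27/4):149/16):27/16,U:83/4)
total length: 1397/16

193/16,149/16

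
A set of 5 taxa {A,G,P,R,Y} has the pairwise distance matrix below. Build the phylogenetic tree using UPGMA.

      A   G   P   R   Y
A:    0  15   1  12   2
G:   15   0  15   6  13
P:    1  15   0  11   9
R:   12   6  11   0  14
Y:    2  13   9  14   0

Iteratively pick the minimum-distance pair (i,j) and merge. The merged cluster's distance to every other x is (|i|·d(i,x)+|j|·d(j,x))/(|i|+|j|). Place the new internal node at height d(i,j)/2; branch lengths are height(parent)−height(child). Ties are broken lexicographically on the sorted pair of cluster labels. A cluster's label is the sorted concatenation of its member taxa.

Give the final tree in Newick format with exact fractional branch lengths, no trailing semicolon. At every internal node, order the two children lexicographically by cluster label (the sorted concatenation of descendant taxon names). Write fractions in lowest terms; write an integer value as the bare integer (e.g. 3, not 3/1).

1. join A+P (d=1) ⇒ AP; edges |A|=1/2, |P|=1/2
  updated: d(AP,G)=15, d(AP,R)=23/2, d(AP,Y)=11/2
2. join AP+Y (d=11/2) ⇒ APY; edges |AP|=9/4, |Y|=11/4
  updated: d(APY,G)=43/3, d(APY,R)=37/3
3. join G+R (d=6) ⇒ GR; edges |G|=3, |R|=3
  updated: d(APY,GR)=40/3
4. join APY+GR (d=40/3) ⇒ AGPRY; edges |APY|=47/12, |GR|=11/3
final tree: (((A:1/2,P:1/2):9/4,Y:11/4):47/12,(G:3,R:3):11/3)
total length: 235/12

(((A:1/2,P:1/2):9/4,Y:11/4):47/12,(G:3,R:3):11/3)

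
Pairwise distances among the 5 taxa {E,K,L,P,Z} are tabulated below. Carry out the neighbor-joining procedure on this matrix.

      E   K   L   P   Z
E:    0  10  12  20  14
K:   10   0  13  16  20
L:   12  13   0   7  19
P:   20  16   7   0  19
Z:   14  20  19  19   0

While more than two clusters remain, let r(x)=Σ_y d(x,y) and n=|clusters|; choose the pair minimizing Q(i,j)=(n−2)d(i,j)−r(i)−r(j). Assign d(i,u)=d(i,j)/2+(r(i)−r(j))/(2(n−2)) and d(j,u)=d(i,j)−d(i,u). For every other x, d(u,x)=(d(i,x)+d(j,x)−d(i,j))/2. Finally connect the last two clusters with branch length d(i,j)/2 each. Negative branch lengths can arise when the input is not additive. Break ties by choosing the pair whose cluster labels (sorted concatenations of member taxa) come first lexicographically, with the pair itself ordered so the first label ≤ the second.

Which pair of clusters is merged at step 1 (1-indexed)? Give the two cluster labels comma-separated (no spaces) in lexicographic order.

L,P

step 1: merge (L,P) at d=7, Q=-92; branch lengths L→5/3, P→16/3; new cluster LP
  updated: d(E,LP)=25/2, d(K,LP)=11, d(LP,Z)=31/2
step 2: merge (E,Z) at d=14, Q=-58; branch lengths E→15/4, Z→41/4; new cluster EZ
  updated: d(EZ,K)=8, d(EZ,LP)=7
step 3: merge (EZ,K) at d=8, Q=-26; branch lengths EZ→2, K→6; new cluster EKZ
  updated: d(EKZ,LP)=5
step 4: merge (EKZ,LP) at d=5; branch lengths EKZ→5/2, LP→5/2; new cluster EKLPZ
final tree: (((E:15/4,Z:41/4):2,K:6):5/2,(L:5/3,P:16/3):5/2)
total length: 34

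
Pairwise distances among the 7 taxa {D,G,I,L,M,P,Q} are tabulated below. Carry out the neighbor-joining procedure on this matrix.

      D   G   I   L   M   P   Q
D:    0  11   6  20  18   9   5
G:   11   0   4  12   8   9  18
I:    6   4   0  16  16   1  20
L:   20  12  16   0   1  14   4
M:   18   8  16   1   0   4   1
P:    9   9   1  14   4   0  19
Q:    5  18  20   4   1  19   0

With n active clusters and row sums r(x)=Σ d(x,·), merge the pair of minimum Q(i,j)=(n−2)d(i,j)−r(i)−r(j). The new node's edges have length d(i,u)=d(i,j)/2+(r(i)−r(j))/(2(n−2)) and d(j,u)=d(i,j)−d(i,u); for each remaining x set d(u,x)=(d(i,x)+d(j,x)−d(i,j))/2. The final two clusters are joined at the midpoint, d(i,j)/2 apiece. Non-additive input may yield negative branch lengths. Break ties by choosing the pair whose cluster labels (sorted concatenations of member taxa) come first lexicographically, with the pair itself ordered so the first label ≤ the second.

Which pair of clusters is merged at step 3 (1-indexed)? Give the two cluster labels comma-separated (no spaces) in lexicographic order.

DIP,G

step 1: merge (I,P) at d=1, Q=-114; branch lengths I→6/5, P→-1/5; new cluster IP
  updated: d(D,IP)=7, d(G,IP)=6, d(IP,L)=29/2, d(IP,M)=19/2, d(IP,Q)=19
step 2: merge (D,IP) at d=7, Q=-89; branch lengths D→33/8, IP→23/8; new cluster DIP
  updated: d(DIP,G)=5, d(DIP,L)=55/4, d(DIP,M)=41/4, d(DIP,Q)=17/2
step 3: merge (DIP,G) at d=5, Q=-131/2; branch lengths DIP→19/12, G→41/12; new cluster DGIP
  updated: d(DGIP,L)=83/8, d(DGIP,M)=53/8, d(DGIP,Q)=43/4
step 4: merge (DGIP,M) at d=53/8, Q=-185/8; branch lengths DGIP→259/32, M→-47/32; new cluster DGIMP
  updated: d(DGIMP,L)=19/8, d(DGIMP,Q)=41/16
step 5: merge (DGIMP,L) at d=19/8, Q=-143/16; branch lengths DGIMP→15/32, L→61/32; new cluster DGILMP
  updated: d(DGILMP,Q)=67/32
step 6: merge (DGILMP,Q) at d=67/32; branch lengths DGILMP→67/64, Q→67/64; new cluster DGILMPQ
final tree: (((((D:33/8,(I:6/5,P:-1/5):23/8):19/12,G:41/12):259/32,M:-47/32):15/32,L:61/32):67/64,Q:67/64)
total length: 771/32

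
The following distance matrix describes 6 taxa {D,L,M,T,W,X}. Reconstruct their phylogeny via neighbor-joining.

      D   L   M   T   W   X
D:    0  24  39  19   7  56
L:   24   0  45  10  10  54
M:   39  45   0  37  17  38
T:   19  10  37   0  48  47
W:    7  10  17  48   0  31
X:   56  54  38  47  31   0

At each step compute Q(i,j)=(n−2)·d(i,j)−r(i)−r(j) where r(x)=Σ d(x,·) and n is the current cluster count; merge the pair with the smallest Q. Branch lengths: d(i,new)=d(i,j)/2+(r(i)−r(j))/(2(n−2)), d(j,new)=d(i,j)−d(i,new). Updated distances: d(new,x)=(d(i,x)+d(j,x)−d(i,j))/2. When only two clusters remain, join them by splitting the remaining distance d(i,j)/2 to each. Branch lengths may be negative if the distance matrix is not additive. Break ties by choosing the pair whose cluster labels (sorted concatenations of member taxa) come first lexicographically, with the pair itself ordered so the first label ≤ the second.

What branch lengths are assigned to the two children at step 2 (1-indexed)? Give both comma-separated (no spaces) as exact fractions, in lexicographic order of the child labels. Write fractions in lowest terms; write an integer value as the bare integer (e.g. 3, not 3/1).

1. join L+T (d=10, Q=-264) ⇒ LT; edges |L|=11/4, |T|=29/4
  updated: d(D,LT)=33/2, d(LT,M)=36, d(LT,W)=24, d(LT,X)=91/2
2. join D+LT (d=33/2, Q=-191) ⇒ DLT; edges |D|=23/3, |LT|=53/6
  updated: d(DLT,M)=117/4, d(DLT,W)=29/4, d(DLT,X)=85/2
3. join DLT+W (d=29/4, Q=-479/4) ⇒ DLTW; edges |DLT|=153/16, |W|=-37/16
  updated: d(DLTW,M)=39/2, d(DLTW,X)=265/8
4. join DLTW+M (d=39/2, Q=-725/8) ⇒ DLMTW; edges |DLTW|=117/16, |M|=195/16
  updated: d(DLMTW,X)=413/16
5. join DLMTW+X (d=413/16) ⇒ DLMTWX; edges |DLMTW|=413/32, |X|=413/32
final tree: ((((D:23/3,(L:11/4,T:29/4):53/6):153/16,W:-37/16):117/16,M:195/16):413/32,X:413/32)
total length: 1265/16

23/3,53/6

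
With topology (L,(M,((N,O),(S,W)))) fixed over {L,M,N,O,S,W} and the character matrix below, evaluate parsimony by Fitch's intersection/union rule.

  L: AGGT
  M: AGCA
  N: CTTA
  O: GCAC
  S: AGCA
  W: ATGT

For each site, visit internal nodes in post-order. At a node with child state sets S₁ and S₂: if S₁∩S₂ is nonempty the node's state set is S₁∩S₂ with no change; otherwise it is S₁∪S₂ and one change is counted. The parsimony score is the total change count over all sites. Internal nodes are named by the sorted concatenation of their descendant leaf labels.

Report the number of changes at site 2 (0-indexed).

[col 0] NO: children N:{C}, O:{G} ∪→ {C,G}; cost 1
[col 0] SW: children S:{A}, W:{A} ∩→ {A}; cost 0
[col 0] NOSW: children NO:{C,G}, SW:{A} ∪→ {A,C,G}; cost 1
[col 0] MNOSW: children M:{A}, NOSW:{A,C,G} ∩→ {A}; cost 0
[col 0] LMNOSW: children L:{A}, MNOSW:{A} ∩→ {A}; cost 0
[col 1] NO: children N:{T}, O:{C} ∪→ {C,T}; cost 1
[col 1] SW: children S:{G}, W:{T} ∪→ {G,T}; cost 1
[col 1] NOSW: children NO:{C,T}, SW:{G,T} ∩→ {T}; cost 0
[col 1] MNOSW: children M:{G}, NOSW:{T} ∪→ {G,T}; cost 1
[col 1] LMNOSW: children L:{G}, MNOSW:{G,T} ∩→ {G}; cost 0
[col 2] NO: children N:{T}, O:{A} ∪→ {A,T}; cost 1
[col 2] SW: children S:{C}, W:{G} ∪→ {C,G}; cost 1
[col 2] NOSW: children NO:{A,T}, SW:{C,G} ∪→ {A,C,G,T}; cost 1
[col 2] MNOSW: children M:{C}, NOSW:{A,C,G,T} ∩→ {C}; cost 0
[col 2] LMNOSW: children L:{G}, MNOSW:{C} ∪→ {C,G}; cost 1
[col 3] NO: children N:{A}, O:{C} ∪→ {A,C}; cost 1
[col 3] SW: children S:{A}, W:{T} ∪→ {A,T}; cost 1
[col 3] NOSW: children NO:{A,C}, SW:{A,T} ∩→ {A}; cost 0
[col 3] MNOSW: children M:{A}, NOSW:{A} ∩→ {A}; cost 0
[col 3] LMNOSW: children L:{T}, MNOSW:{A} ∪→ {A,T}; cost 1
per-site changes: [2, 3, 4, 3]; total = 12

4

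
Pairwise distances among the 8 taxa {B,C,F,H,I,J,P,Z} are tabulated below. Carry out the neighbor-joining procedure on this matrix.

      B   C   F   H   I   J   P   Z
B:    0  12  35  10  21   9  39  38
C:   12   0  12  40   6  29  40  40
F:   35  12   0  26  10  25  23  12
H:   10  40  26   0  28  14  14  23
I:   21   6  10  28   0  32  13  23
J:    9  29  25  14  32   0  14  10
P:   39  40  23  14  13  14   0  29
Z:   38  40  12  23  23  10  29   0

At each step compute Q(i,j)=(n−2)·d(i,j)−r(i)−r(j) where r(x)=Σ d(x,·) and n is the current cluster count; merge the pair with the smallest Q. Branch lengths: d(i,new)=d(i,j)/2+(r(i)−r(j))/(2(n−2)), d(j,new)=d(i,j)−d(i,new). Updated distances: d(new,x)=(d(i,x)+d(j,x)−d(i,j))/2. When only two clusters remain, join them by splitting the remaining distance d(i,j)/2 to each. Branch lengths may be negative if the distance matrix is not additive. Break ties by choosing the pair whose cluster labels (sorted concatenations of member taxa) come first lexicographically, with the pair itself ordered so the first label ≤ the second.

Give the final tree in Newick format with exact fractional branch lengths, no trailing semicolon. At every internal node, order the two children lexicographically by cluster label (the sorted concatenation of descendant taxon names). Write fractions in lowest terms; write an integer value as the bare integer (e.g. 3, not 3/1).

((((B:283/32,H:37/32):413/64,J:3/64):189/64,(((C:41/6,I:-5/6):43/10,F:37/10):115/16,Z:145/16):285/64):739/128,P:739/128)

step 1: merge (C,I) at d=6, Q=-276; branch lengths C→41/6, I→-5/6; new cluster CI
  updated: d(B,CI)=27/2, d(CI,F)=8, d(CI,H)=31, d(CI,J)=55/2, d(CI,P)=47/2, d(CI,Z)=57/2
step 2: merge (CI,F) at d=8, Q=-221; branch lengths CI→43/10, F→37/10; new cluster CFI
  updated: d(B,CFI)=81/4, d(CFI,H)=49/2, d(CFI,J)=89/4, d(CFI,P)=77/4, d(CFI,Z)=65/4
step 3: merge (B,H) at d=10, Q=-647/4; branch lengths B→283/32, H→37/32; new cluster BH
  updated: d(BH,CFI)=139/8, d(BH,J)=13/2, d(BH,P)=43/2, d(BH,Z)=51/2
step 4: merge (CFI,Z) at d=65/4, Q=-857/8; branch lengths CFI→115/16, Z→145/16; new cluster CFIZ
  updated: d(BH,CFIZ)=213/16, d(CFIZ,J)=8, d(CFIZ,P)=16
step 5: merge (BH,J) at d=13/2, Q=-909/16; branch lengths BH→413/64, J→3/64; new cluster BHJ
  updated: d(BHJ,CFIZ)=237/32, d(BHJ,P)=29/2
step 6: merge (BHJ,CFIZ) at d=237/32, Q=-1213/32; branch lengths BHJ→189/64, CFIZ→285/64; new cluster BCFHIJZ
  updated: d(BCFHIJZ,P)=739/64
step 7: merge (BCFHIJZ,P) at d=739/64; branch lengths BCFHIJZ→739/128, P→739/128; new cluster BCFHIJPZ
final tree: ((((B:283/32,H:37/32):413/64,J:3/64):189/64,(((C:41/6,I:-5/6):43/10,F:37/10):115/16,Z:145/16):285/64):739/128,P:739/128)
total length: 4205/64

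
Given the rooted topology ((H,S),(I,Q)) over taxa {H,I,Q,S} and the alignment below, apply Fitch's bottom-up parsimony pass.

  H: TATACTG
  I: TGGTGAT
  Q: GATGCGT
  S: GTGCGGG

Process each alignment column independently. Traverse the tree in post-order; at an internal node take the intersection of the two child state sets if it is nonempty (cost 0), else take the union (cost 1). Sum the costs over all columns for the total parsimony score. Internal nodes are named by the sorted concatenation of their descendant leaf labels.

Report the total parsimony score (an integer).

site 0, node HS: H={T} ∪ S={G} → {G,T} (+1)
site 0, node IQ: I={T} ∪ Q={G} → {G,T} (+1)
site 0, node HIQS: HS={G,T} ∩ IQ={G,T} → {G,T} (+0)
site 1, node HS: H={A} ∪ S={T} → {A,T} (+1)
site 1, node IQ: I={G} ∪ Q={A} → {A,G} (+1)
site 1, node HIQS: HS={A,T} ∩ IQ={A,G} → {A} (+0)
site 2, node HS: H={T} ∪ S={G} → {G,T} (+1)
site 2, node IQ: I={G} ∪ Q={T} → {G,T} (+1)
site 2, node HIQS: HS={G,T} ∩ IQ={G,T} → {G,T} (+0)
site 3, node HS: H={A} ∪ S={C} → {A,C} (+1)
site 3, node IQ: I={T} ∪ Q={G} → {G,T} (+1)
site 3, node HIQS: HS={A,C} ∪ IQ={G,T} → {A,C,G,T} (+1)
site 4, node HS: H={C} ∪ S={G} → {C,G} (+1)
site 4, node IQ: I={G} ∪ Q={C} → {C,G} (+1)
site 4, node HIQS: HS={C,G} ∩ IQ={C,G} → {C,G} (+0)
site 5, node HS: H={T} ∪ S={G} → {G,T} (+1)
site 5, node IQ: I={A} ∪ Q={G} → {A,G} (+1)
site 5, node HIQS: HS={G,T} ∩ IQ={A,G} → {G} (+0)
site 6, node HS: H={G} ∩ S={G} → {G} (+0)
site 6, node IQ: I={T} ∩ Q={T} → {T} (+0)
site 6, node HIQS: HS={G} ∪ IQ={T} → {G,T} (+1)
per-site changes: [2, 2, 2, 3, 2, 2, 1]; total = 14

14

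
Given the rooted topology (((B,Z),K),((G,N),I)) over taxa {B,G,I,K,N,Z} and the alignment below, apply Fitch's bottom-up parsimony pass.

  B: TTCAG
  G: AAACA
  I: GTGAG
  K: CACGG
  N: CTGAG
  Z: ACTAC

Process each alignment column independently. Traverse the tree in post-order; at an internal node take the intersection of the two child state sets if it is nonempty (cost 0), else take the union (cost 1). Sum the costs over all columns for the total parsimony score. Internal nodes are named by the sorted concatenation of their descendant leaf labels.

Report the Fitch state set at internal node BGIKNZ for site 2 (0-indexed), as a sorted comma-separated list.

C,G

BZ@0: {T} ∪ {A} = {A,T} (union, +1)
BKZ@0: {A,T} ∪ {C} = {A,C,T} (union, +1)
GN@0: {A} ∪ {C} = {A,C} (union, +1)
GIN@0: {A,C} ∪ {G} = {A,C,G} (union, +1)
BGIKNZ@0: {A,C,T} ∩ {A,C,G} = {A,C} (intersection, +0)
BZ@1: {T} ∪ {C} = {C,T} (union, +1)
BKZ@1: {C,T} ∪ {A} = {A,C,T} (union, +1)
GN@1: {A} ∪ {T} = {A,T} (union, +1)
GIN@1: {A,T} ∩ {T} = {T} (intersection, +0)
BGIKNZ@1: {A,C,T} ∩ {T} = {T} (intersection, +0)
BZ@2: {C} ∪ {T} = {C,T} (union, +1)
BKZ@2: {C,T} ∩ {C} = {C} (intersection, +0)
GN@2: {A} ∪ {G} = {A,G} (union, +1)
GIN@2: {A,G} ∩ {G} = {G} (intersection, +0)
BGIKNZ@2: {C} ∪ {G} = {C,G} (union, +1)
BZ@3: {A} ∩ {A} = {A} (intersection, +0)
BKZ@3: {A} ∪ {G} = {A,G} (union, +1)
GN@3: {C} ∪ {A} = {A,C} (union, +1)
GIN@3: {A,C} ∩ {A} = {A} (intersection, +0)
BGIKNZ@3: {A,G} ∩ {A} = {A} (intersection, +0)
BZ@4: {G} ∪ {C} = {C,G} (union, +1)
BKZ@4: {C,G} ∩ {G} = {G} (intersection, +0)
GN@4: {A} ∪ {G} = {A,G} (union, +1)
GIN@4: {A,G} ∩ {G} = {G} (intersection, +0)
BGIKNZ@4: {G} ∩ {G} = {G} (intersection, +0)
per-site changes: [4, 3, 3, 2, 2]; total = 14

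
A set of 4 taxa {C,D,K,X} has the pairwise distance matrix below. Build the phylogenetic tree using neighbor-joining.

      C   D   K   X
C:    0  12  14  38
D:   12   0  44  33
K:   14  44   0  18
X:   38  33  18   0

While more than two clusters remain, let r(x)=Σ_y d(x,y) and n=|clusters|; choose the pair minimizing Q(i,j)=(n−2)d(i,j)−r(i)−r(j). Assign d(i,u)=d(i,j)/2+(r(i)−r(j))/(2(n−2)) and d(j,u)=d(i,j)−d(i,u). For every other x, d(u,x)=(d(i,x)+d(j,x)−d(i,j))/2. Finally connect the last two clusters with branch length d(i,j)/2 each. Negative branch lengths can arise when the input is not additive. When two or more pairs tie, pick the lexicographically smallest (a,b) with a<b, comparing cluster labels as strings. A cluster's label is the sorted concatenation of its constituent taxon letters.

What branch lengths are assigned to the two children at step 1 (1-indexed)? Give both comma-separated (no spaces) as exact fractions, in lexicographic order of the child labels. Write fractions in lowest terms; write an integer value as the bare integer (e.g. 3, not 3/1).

step 1: merge (C,D) at d=12, Q=-129; branch lengths C→-1/4, D→49/4; new cluster CD
  updated: d(CD,K)=23, d(CD,X)=59/2
step 2: merge (CD,K) at d=23, Q=-141/2; branch lengths CD→69/4, K→23/4; new cluster CDK
  updated: d(CDK,X)=49/4
step 3: merge (CDK,X) at d=49/4; branch lengths CDK→49/8, X→49/8; new cluster CDKX
final tree: (((C:-1/4,D:49/4):69/4,K:23/4):49/8,X:49/8)
total length: 189/4

-1/4,49/4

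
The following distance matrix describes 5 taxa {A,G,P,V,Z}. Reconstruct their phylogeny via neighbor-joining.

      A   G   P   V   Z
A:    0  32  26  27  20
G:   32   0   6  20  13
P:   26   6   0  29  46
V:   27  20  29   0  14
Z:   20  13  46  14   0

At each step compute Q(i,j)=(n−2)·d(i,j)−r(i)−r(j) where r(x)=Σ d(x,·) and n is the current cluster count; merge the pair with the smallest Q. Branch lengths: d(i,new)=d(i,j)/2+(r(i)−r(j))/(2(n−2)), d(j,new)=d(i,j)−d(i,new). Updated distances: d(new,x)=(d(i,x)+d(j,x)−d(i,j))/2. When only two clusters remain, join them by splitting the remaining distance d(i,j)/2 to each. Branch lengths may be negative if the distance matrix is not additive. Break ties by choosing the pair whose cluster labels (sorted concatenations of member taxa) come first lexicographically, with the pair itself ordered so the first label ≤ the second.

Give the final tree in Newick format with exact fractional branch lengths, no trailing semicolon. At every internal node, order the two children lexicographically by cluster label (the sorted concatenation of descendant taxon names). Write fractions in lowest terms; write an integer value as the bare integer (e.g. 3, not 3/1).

step 1: merge (G,P) at d=6, Q=-160; branch lengths G→-3, P→9; new cluster GP
  updated: d(A,GP)=26, d(GP,V)=43/2, d(GP,Z)=53/2
step 2: merge (A,GP) at d=26, Q=-95; branch lengths A→51/4, GP→53/4; new cluster AGP
  updated: d(AGP,V)=45/4, d(AGP,Z)=41/4
step 3: merge (AGP,V) at d=45/4, Q=-71/2; branch lengths AGP→15/4, V→15/2; new cluster AGPV
  updated: d(AGPV,Z)=13/2
step 4: merge (AGPV,Z) at d=13/2; branch lengths AGPV→13/4, Z→13/4; new cluster AGPVZ
final tree: (((A:51/4,(G:-3,P:9):53/4):15/4,V:15/2):13/4,Z:13/4)
total length: 199/4

(((A:51/4,(G:-3,P:9):53/4):15/4,V:15/2):13/4,Z:13/4)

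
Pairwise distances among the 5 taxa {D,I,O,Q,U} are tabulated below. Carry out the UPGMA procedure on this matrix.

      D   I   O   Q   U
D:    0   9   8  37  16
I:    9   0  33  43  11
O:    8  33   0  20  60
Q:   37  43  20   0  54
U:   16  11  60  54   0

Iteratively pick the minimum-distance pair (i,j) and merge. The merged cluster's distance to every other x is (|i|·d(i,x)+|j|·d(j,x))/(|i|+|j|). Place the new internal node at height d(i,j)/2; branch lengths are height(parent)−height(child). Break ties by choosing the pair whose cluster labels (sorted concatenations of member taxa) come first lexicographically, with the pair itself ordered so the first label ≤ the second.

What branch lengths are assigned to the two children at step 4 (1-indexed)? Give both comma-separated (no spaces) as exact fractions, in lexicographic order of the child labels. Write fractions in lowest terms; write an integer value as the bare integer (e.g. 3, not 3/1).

11/3,149/12

step 1: merge (D,O) at d=8; branch lengths D→4, O→4; new cluster DO
  updated: d(DO,I)=21, d(DO,Q)=57/2, d(DO,U)=38
step 2: merge (I,U) at d=11; branch lengths I→11/2, U→11/2; new cluster IU
  updated: d(DO,IU)=59/2, d(IU,Q)=97/2
step 3: merge (DO,Q) at d=57/2; branch lengths DO→41/4, Q→57/4; new cluster DOQ
  updated: d(DOQ,IU)=215/6
step 4: merge (DOQ,IU) at d=215/6; branch lengths DOQ→11/3, IU→149/12; new cluster DIOQU
final tree: (((D:4,O:4):41/4,Q:57/4):11/3,(I:11/2,U:11/2):149/12)
total length: 715/12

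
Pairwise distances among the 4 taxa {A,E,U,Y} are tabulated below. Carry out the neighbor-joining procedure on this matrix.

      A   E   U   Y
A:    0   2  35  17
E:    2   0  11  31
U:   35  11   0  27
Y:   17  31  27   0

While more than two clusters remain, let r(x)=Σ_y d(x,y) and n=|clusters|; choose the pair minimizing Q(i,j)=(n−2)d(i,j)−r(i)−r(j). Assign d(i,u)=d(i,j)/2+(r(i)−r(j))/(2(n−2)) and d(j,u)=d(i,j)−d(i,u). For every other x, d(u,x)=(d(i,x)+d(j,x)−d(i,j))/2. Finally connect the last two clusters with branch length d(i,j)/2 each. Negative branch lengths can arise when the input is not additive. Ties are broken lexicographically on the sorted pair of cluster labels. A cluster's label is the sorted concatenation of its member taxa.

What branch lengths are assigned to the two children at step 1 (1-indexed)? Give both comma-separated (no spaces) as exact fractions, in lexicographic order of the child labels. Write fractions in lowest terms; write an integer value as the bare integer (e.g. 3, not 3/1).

step 1: merge (A,Y) at d=17, Q=-95; branch lengths A→13/4, Y→55/4; new cluster AY
  updated: d(AY,E)=8, d(AY,U)=45/2
step 2: merge (AY,E) at d=8, Q=-83/2; branch lengths AY→39/4, E→-7/4; new cluster AEY
  updated: d(AEY,U)=51/4
step 3: merge (AEY,U) at d=51/4; branch lengths AEY→51/8, U→51/8; new cluster AEUY
final tree: (((A:13/4,Y:55/4):39/4,E:-7/4):51/8,U:51/8)
total length: 151/4

13/4,55/4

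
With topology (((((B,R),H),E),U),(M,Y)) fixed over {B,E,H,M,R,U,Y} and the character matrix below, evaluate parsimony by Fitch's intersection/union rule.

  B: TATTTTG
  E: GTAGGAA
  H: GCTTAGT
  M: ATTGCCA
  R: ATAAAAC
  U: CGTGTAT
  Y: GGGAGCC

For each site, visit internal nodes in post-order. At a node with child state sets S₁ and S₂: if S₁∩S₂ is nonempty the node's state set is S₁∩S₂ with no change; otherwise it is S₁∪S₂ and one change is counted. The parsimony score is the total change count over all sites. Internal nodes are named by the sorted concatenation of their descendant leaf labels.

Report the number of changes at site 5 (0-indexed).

3

BR@0: {T} ∪ {A} = {A,T} (union, +1)
BHR@0: {A,T} ∪ {G} = {A,G,T} (union, +1)
BEHR@0: {A,G,T} ∩ {G} = {G} (intersection, +0)
BEHRU@0: {G} ∪ {C} = {C,G} (union, +1)
MY@0: {A} ∪ {G} = {A,G} (union, +1)
BEHMRUY@0: {C,G} ∩ {A,G} = {G} (intersection, +0)
BR@1: {A} ∪ {T} = {A,T} (union, +1)
BHR@1: {A,T} ∪ {C} = {A,C,T} (union, +1)
BEHR@1: {A,C,T} ∩ {T} = {T} (intersection, +0)
BEHRU@1: {T} ∪ {G} = {G,T} (union, +1)
MY@1: {T} ∪ {G} = {G,T} (union, +1)
BEHMRUY@1: {G,T} ∩ {G,T} = {G,T} (intersection, +0)
BR@2: {T} ∪ {A} = {A,T} (union, +1)
BHR@2: {A,T} ∩ {T} = {T} (intersection, +0)
BEHR@2: {T} ∪ {A} = {A,T} (union, +1)
BEHRU@2: {A,T} ∩ {T} = {T} (intersection, +0)
MY@2: {T} ∪ {G} = {G,T} (union, +1)
BEHMRUY@2: {T} ∩ {G,T} = {T} (intersection, +0)
BR@3: {T} ∪ {A} = {A,T} (union, +1)
BHR@3: {A,T} ∩ {T} = {T} (intersection, +0)
BEHR@3: {T} ∪ {G} = {G,T} (union, +1)
BEHRU@3: {G,T} ∩ {G} = {G} (intersection, +0)
MY@3: {G} ∪ {A} = {A,G} (union, +1)
BEHMRUY@3: {G} ∩ {A,G} = {G} (intersection, +0)
BR@4: {T} ∪ {A} = {A,T} (union, +1)
BHR@4: {A,T} ∩ {A} = {A} (intersection, +0)
BEHR@4: {A} ∪ {G} = {A,G} (union, +1)
BEHRU@4: {A,G} ∪ {T} = {A,G,T} (union, +1)
MY@4: {C} ∪ {G} = {C,G} (union, +1)
BEHMRUY@4: {A,G,T} ∩ {C,G} = {G} (intersection, +0)
BR@5: {T} ∪ {A} = {A,T} (union, +1)
BHR@5: {A,T} ∪ {G} = {A,G,T} (union, +1)
BEHR@5: {A,G,T} ∩ {A} = {A} (intersection, +0)
BEHRU@5: {A} ∩ {A} = {A} (intersection, +0)
MY@5: {C} ∩ {C} = {C} (intersection, +0)
BEHMRUY@5: {A} ∪ {C} = {A,C} (union, +1)
BR@6: {G} ∪ {C} = {C,G} (union, +1)
BHR@6: {C,G} ∪ {T} = {C,G,T} (union, +1)
BEHR@6: {C,G,T} ∪ {A} = {A,C,G,T} (union, +1)
BEHRU@6: {A,C,G,T} ∩ {T} = {T} (intersection, +0)
MY@6: {A} ∪ {C} = {A,C} (union, +1)
BEHMRUY@6: {T} ∪ {A,C} = {A,C,T} (union, +1)
per-site changes: [4, 4, 3, 3, 4, 3, 5]; total = 26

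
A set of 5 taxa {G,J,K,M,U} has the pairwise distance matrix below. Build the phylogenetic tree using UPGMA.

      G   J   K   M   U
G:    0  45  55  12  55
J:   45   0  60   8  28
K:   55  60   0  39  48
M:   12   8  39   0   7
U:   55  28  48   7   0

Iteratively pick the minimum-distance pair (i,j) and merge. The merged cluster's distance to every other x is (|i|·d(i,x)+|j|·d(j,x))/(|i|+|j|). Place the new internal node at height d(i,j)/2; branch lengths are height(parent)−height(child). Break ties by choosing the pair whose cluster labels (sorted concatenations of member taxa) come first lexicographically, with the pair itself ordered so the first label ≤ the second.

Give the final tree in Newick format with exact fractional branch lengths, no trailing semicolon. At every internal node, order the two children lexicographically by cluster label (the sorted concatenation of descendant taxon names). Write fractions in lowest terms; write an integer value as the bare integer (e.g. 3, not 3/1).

iteration 1: select M,U (d=7); attach at lengths (7/2, 7/2); label the merged cluster MU
  updated: d(G,MU)=67/2, d(J,MU)=18, d(K,MU)=87/2
iteration 2: select J,MU (d=18); attach at lengths (9, 11/2); label the merged cluster JMU
  updated: d(G,JMU)=112/3, d(JMU,K)=49
iteration 3: select G,JMU (d=112/3); attach at lengths (56/3, 29/3); label the merged cluster GJMU
  updated: d(GJMU,K)=101/2
iteration 4: select GJMU,K (d=101/2); attach at lengths (79/12, 101/4); label the merged cluster GJKMU
final tree: ((G:56/3,(J:9,(M:7/2,U:7/2):11/2):29/3):79/12,K:101/4)
total length: 245/3

((G:56/3,(J:9,(M:7/2,U:7/2):11/2):29/3):79/12,K:101/4)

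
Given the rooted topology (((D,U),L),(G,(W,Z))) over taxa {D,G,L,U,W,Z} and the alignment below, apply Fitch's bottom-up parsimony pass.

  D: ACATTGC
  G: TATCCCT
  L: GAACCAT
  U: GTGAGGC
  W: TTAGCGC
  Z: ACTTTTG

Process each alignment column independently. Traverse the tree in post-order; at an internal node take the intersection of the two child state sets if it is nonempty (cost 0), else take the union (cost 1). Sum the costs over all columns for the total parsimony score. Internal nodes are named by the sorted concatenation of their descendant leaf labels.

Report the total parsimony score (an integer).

site 0, node DU: D={A} ∪ U={G} → {A,G} (+1)
site 0, node DLU: DU={A,G} ∩ L={G} → {G} (+0)
site 0, node WZ: W={T} ∪ Z={A} → {A,T} (+1)
site 0, node GWZ: G={T} ∩ WZ={A,T} → {T} (+0)
site 0, node DGLUWZ: DLU={G} ∪ GWZ={T} → {G,T} (+1)
site 1, node DU: D={C} ∪ U={T} → {C,T} (+1)
site 1, node DLU: DU={C,T} ∪ L={A} → {A,C,T} (+1)
site 1, node WZ: W={T} ∪ Z={C} → {C,T} (+1)
site 1, node GWZ: G={A} ∪ WZ={C,T} → {A,C,T} (+1)
site 1, node DGLUWZ: DLU={A,C,T} ∩ GWZ={A,C,T} → {A,C,T} (+0)
site 2, node DU: D={A} ∪ U={G} → {A,G} (+1)
site 2, node DLU: DU={A,G} ∩ L={A} → {A} (+0)
site 2, node WZ: W={A} ∪ Z={T} → {A,T} (+1)
site 2, node GWZ: G={T} ∩ WZ={A,T} → {T} (+0)
site 2, node DGLUWZ: DLU={A} ∪ GWZ={T} → {A,T} (+1)
site 3, node DU: D={T} ∪ U={A} → {A,T} (+1)
site 3, node DLU: DU={A,T} ∪ L={C} → {A,C,T} (+1)
site 3, node WZ: W={G} ∪ Z={T} → {G,T} (+1)
site 3, node GWZ: G={C} ∪ WZ={G,T} → {C,G,T} (+1)
site 3, node DGLUWZ: DLU={A,C,T} ∩ GWZ={C,G,T} → {C,T} (+0)
site 4, node DU: D={T} ∪ U={G} → {G,T} (+1)
site 4, node DLU: DU={G,T} ∪ L={C} → {C,G,T} (+1)
site 4, node WZ: W={C} ∪ Z={T} → {C,T} (+1)
site 4, node GWZ: G={C} ∩ WZ={C,T} → {C} (+0)
site 4, node DGLUWZ: DLU={C,G,T} ∩ GWZ={C} → {C} (+0)
site 5, node DU: D={G} ∩ U={G} → {G} (+0)
site 5, node DLU: DU={G} ∪ L={A} → {A,G} (+1)
site 5, node WZ: W={G} ∪ Z={T} → {G,T} (+1)
site 5, node GWZ: G={C} ∪ WZ={G,T} → {C,G,T} (+1)
site 5, node DGLUWZ: DLU={A,G} ∩ GWZ={C,G,T} → {G} (+0)
site 6, node DU: D={C} ∩ U={C} → {C} (+0)
site 6, node DLU: DU={C} ∪ L={T} → {C,T} (+1)
site 6, node WZ: W={C} ∪ Z={G} → {C,G} (+1)
site 6, node GWZ: G={T} ∪ WZ={C,G} → {C,G,T} (+1)
site 6, node DGLUWZ: DLU={C,T} ∩ GWZ={C,G,T} → {C,T} (+0)
per-site changes: [3, 4, 3, 4, 3, 3, 3]; total = 23

23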